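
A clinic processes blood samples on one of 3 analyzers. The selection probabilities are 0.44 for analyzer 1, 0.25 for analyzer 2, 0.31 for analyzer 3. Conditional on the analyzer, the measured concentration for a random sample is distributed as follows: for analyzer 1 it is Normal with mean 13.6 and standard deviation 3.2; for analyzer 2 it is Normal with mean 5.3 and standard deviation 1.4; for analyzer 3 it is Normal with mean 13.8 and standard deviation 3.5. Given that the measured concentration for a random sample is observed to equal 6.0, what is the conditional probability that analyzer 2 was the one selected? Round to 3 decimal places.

Likelihoods f(6.0 | ·): 1: 0.00742872; 2: 0.251475; 3: 0.00951423.
Posterior ∝ prior × likelihood. Numerator for 2: 0.25·0.251475 = 0.0628688.
Normalizing constant: 0.44·0.00742872 + 0.25·0.251475 + 0.31·0.00951423 = 0.0690869.
P(2 | observation) = 0.0628688 / 0.0690869 = 0.909997.

0.910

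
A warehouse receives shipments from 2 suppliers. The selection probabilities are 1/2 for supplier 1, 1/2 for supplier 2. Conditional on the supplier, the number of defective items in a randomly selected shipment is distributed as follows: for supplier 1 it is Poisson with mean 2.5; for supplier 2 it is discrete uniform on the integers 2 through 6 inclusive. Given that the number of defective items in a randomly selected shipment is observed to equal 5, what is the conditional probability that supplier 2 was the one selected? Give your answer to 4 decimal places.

Likelihoods P(X=5 | ·): 1: 0.0668009; 2: 0.2.
Posterior ∝ prior × likelihood. Numerator for 2: 0.5·0.2 = 0.1.
Normalizing constant: 0.5·0.0668009 + 0.5·0.2 = 0.1334.
P(2 | observation) = 0.1 / 0.1334 = 0.749623.

0.7496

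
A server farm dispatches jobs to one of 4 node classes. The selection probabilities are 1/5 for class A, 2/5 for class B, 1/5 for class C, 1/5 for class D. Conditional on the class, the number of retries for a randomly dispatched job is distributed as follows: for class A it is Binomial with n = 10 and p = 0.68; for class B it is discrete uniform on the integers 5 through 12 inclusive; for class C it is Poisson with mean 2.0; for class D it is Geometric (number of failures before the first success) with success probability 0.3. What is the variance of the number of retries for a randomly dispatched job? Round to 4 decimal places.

Per component, A: μ=6.8, E[X²]=48.416; B: μ=8.5, E[X²]=77.5; C: μ=2, E[X²]=6; D: μ=2.33333, E[X²]=13.2222.
E[X] = 0.2·6.8 + 0.4·8.5 + 0.2·2 + 0.2·2.33333 = 5.62667.
E[X²] = 0.2·48.416 + 0.4·77.5 + 0.2·6 + 0.2·13.2222 = 44.5276.
Var(X) = E[X²] − (E[X])² = 44.5276 − 31.6594 = 12.8683.

12.8683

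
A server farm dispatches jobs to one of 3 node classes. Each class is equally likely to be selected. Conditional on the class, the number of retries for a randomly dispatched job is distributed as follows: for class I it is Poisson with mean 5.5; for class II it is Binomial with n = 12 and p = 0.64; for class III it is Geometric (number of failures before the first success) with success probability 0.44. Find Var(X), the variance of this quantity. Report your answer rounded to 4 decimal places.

10.7942

Per component, I: μ=5.5, E[X²]=35.75; II: μ=7.68, E[X²]=61.7472; III: μ=1.27273, E[X²]=4.5124.
E[X] = 0.333333·5.5 + 0.333333·7.68 + 0.333333·1.27273 = 4.81758.
E[X²] = 0.333333·35.75 + 0.333333·61.7472 + 0.333333·4.5124 = 34.0032.
Var(X) = E[X²] − (E[X])² = 34.0032 − 23.209 = 10.7942.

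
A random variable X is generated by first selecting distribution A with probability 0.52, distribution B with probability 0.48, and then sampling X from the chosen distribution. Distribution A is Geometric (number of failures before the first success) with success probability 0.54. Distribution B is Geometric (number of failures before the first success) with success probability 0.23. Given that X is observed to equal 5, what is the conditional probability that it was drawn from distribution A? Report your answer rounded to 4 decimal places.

Likelihoods P(X=5 | ·): A: 0.011122; B: 0.062256.
Posterior ∝ prior × likelihood. Numerator for A: 0.52·0.011122 = 0.00578344.
Normalizing constant: 0.52·0.011122 + 0.48·0.062256 = 0.0356663.
P(A | observation) = 0.00578344 / 0.0356663 = 0.162154.

0.1622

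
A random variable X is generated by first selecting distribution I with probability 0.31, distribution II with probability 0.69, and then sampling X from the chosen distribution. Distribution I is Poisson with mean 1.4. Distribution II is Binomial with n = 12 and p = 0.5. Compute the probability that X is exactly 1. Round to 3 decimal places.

0.109

Conditional on each component, P(X = 1): I: 0.345236; II: 0.00292969.
By total probability, P(X = 1) = 0.31·0.345236 + 0.69·0.00292969 = 0.109045.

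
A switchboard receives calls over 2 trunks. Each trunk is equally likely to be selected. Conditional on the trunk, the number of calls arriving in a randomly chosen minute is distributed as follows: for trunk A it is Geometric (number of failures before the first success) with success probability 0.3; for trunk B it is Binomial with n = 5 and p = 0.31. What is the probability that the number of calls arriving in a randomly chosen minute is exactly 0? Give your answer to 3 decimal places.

0.228

Conditional on each trunk, P(X = 0): A: 0.3; B: 0.156403.
By total probability, P(X = 0) = 0.5·0.3 + 0.5·0.156403 = 0.228202.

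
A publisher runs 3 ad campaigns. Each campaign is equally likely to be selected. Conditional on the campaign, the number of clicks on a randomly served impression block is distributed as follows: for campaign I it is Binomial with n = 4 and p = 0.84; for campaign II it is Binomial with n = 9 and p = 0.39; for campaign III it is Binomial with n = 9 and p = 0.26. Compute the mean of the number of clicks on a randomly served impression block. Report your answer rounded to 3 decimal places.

3.070

Component means — I: 3.36; II: 3.51; III: 2.34.
E[X] = 0.333333·3.36 + 0.333333·3.51 + 0.333333·2.34 = 3.07.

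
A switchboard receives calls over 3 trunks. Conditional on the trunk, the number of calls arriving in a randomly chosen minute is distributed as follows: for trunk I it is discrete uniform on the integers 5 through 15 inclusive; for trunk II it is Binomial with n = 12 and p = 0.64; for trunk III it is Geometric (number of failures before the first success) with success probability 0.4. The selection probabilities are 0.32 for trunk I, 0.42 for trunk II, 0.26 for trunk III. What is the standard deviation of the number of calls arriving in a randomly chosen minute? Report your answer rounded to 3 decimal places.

Per component, I: μ=10, E[X²]=110; II: μ=7.68, E[X²]=61.7472; III: μ=1.5, E[X²]=6.
E[X] = 0.32·10 + 0.42·7.68 + 0.26·1.5 = 6.8156.
E[X²] = 0.32·110 + 0.42·61.7472 + 0.26·6 = 62.6938.
Var(X) = E[X²] − (E[X])² = 62.6938 − 46.4524 = 16.2414.
SD(X) = √16.2414 = 4.03006.

4.030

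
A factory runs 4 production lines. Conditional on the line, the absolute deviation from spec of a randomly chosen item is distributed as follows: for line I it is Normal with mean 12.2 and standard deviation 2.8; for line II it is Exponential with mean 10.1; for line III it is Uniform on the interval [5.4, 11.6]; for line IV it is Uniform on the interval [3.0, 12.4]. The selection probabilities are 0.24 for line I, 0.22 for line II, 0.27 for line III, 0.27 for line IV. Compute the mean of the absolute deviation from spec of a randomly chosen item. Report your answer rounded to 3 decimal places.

Component means — I: 12.2; II: 10.1; III: 8.5; IV: 7.7.
E[X] = 0.24·12.2 + 0.22·10.1 + 0.27·8.5 + 0.27·7.7 = 9.524.

9.524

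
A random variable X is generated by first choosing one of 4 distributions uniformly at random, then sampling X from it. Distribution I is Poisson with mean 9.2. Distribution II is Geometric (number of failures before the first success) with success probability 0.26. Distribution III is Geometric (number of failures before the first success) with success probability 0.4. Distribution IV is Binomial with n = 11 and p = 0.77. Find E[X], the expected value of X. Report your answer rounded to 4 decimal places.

Component means — I: 9.2; II: 2.84615; III: 1.5; IV: 8.47.
E[X] = 0.25·9.2 + 0.25·2.84615 + 0.25·1.5 + 0.25·8.47 = 5.50404.

5.5040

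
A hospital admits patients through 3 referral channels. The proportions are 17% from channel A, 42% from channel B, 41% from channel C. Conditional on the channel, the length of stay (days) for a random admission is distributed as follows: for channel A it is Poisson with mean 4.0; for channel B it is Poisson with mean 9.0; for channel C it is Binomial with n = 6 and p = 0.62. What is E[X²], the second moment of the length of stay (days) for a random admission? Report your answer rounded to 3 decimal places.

47.453

For each component E[X²] = Var + (mean)², giving A: 20; B: 90; C: 15.252.
Overall E[X²] = 0.17·20 + 0.42·90 + 0.41·15.252 = 47.4533.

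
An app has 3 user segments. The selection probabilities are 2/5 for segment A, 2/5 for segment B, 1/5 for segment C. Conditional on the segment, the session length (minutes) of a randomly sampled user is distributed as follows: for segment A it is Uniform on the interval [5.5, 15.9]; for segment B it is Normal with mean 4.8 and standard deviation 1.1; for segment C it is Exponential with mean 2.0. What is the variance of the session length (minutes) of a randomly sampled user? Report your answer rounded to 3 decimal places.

17.141

Per component, A: μ=10.7, E[X²]=123.503; B: μ=4.8, E[X²]=24.25; C: μ=2, E[X²]=8.
E[X] = 0.4·10.7 + 0.4·4.8 + 0.2·2 = 6.6.
E[X²] = 0.4·123.503 + 0.4·24.25 + 0.2·8 = 60.7013.
Var(X) = E[X²] − (E[X])² = 60.7013 − 43.56 = 17.1413.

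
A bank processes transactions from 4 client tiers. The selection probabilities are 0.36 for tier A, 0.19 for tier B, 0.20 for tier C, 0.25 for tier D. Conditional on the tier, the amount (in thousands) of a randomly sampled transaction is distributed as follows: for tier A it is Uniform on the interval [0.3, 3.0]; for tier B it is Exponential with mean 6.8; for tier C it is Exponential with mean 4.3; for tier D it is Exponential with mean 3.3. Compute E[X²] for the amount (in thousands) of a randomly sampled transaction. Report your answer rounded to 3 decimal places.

31.611

For each component E[X²] = Var + (mean)², giving A: 3.33; B: 92.48; C: 36.98; D: 21.78.
Overall E[X²] = 0.36·3.33 + 0.19·92.48 + 0.2·36.98 + 0.25·21.78 = 31.611.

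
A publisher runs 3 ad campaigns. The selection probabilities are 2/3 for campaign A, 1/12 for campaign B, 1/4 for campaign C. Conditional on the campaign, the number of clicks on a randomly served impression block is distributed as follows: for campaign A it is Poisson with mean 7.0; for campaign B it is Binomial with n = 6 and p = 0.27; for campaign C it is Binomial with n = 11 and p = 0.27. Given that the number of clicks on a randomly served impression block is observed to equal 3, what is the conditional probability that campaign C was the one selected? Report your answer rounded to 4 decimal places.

Likelihoods P(X=3 | ·): A: 0.0521293; B: 0.15314; C: 0.261914.
Posterior ∝ prior × likelihood. Numerator for C: 0.25·0.261914 = 0.0654784.
Normalizing constant: 0.666667·0.0521293 + 0.0833333·0.15314 + 0.25·0.261914 = 0.112993.
P(C | observation) = 0.0654784 / 0.112993 = 0.579491.

0.5795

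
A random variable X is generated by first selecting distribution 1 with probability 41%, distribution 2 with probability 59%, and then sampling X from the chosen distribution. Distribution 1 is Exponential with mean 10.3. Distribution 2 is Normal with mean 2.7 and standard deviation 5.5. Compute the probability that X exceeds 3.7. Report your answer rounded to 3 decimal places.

Conditional on each component, P(X > 3.7): 1: 0.698218; 2: 0.427863.
By total probability, P(X > 3.7) = 0.41·0.698218 + 0.59·0.427863 = 0.538709.

0.539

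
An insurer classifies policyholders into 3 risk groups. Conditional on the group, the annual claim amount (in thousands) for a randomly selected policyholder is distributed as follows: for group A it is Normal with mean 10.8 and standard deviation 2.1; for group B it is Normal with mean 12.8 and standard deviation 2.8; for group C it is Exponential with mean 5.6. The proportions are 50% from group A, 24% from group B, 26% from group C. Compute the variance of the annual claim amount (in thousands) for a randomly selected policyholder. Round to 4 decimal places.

Per component, A: μ=10.8, E[X²]=121.05; B: μ=12.8, E[X²]=171.68; C: μ=5.6, E[X²]=62.72.
E[X] = 0.5·10.8 + 0.24·12.8 + 0.26·5.6 = 9.928.
E[X²] = 0.5·121.05 + 0.24·171.68 + 0.26·62.72 = 118.035.
Var(X) = E[X²] − (E[X])² = 118.035 − 98.5652 = 19.4702.

19.4702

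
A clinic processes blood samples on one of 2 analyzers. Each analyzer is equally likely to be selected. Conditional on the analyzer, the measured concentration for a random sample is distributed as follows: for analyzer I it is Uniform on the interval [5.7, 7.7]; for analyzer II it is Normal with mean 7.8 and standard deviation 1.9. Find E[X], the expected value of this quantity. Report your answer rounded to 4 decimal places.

Component means — I: 6.7; II: 7.8.
E[X] = 0.5·6.7 + 0.5·7.8 = 7.25.

7.2500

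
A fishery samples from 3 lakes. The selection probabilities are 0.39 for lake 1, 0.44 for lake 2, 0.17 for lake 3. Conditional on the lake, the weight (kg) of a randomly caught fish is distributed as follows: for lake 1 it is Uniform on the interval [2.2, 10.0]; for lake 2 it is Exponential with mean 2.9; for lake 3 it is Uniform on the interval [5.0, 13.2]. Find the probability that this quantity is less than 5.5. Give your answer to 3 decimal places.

0.549

Conditional on each lake, P(X < 5.5): 1: 0.423077; 2: 0.849915; 3: 0.0609756.
By total probability, P(X < 5.5) = 0.39·0.423077 + 0.44·0.849915 + 0.17·0.0609756 = 0.549328.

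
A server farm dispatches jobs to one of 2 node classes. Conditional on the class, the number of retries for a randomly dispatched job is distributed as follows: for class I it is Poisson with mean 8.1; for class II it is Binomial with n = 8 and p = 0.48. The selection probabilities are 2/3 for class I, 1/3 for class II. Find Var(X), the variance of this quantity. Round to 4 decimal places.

Per component, I: μ=8.1, E[X²]=73.71; II: μ=3.84, E[X²]=16.7424.
E[X] = 0.666667·8.1 + 0.333333·3.84 = 6.68.
E[X²] = 0.666667·73.71 + 0.333333·16.7424 = 54.7208.
Var(X) = E[X²] − (E[X])² = 54.7208 − 44.6224 = 10.0984.

10.0984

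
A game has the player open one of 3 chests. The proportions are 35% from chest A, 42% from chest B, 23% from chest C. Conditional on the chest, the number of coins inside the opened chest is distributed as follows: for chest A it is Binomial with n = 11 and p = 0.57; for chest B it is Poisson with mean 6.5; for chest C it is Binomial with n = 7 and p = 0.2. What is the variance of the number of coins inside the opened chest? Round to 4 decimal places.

8.3608

Per component, A: μ=6.27, E[X²]=42.009; B: μ=6.5, E[X²]=48.75; C: μ=1.4, E[X²]=3.08.
E[X] = 0.35·6.27 + 0.42·6.5 + 0.23·1.4 = 5.2465.
E[X²] = 0.35·42.009 + 0.42·48.75 + 0.23·3.08 = 35.8865.
Var(X) = E[X²] − (E[X])² = 35.8865 − 27.5258 = 8.36079.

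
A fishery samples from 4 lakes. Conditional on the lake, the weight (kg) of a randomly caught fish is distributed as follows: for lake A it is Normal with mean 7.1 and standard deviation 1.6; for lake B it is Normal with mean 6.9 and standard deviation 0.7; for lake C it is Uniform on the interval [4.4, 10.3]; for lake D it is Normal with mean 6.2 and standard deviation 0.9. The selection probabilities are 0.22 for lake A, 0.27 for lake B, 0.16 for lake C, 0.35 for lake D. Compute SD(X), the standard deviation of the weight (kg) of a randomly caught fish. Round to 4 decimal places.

1.2803

Per component, A: μ=7.1, E[X²]=52.97; B: μ=6.9, E[X²]=48.1; C: μ=7.35, E[X²]=56.9233; D: μ=6.2, E[X²]=39.25.
E[X] = 0.22·7.1 + 0.27·6.9 + 0.16·7.35 + 0.35·6.2 = 6.771.
E[X²] = 0.22·52.97 + 0.27·48.1 + 0.16·56.9233 + 0.35·39.25 = 47.4856.
Var(X) = E[X²] − (E[X])² = 47.4856 − 45.8464 = 1.63919.
SD(X) = √1.63919 = 1.28031.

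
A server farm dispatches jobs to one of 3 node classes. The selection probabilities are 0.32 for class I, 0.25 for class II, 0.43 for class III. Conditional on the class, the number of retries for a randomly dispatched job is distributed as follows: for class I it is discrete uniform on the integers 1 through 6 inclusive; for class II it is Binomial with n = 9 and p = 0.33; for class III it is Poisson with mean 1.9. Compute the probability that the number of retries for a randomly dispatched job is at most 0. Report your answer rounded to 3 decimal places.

Conditional on each class, P(X ≤ 0): I: 0; II: 0.0272065; III: 0.149569.
By total probability, P(X ≤ 0) = 0.32·0 + 0.25·0.0272065 + 0.43·0.149569 = 0.0711161.

0.071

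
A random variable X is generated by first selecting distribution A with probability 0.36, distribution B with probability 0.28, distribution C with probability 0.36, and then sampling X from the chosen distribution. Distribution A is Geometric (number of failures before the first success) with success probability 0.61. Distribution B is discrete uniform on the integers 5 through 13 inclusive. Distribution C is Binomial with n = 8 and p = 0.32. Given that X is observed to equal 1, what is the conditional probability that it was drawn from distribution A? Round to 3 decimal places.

Likelihoods P(X=1 | ·): A: 0.2379; B: 0; C: 0.172109.
Posterior ∝ prior × likelihood. Numerator for A: 0.36·0.2379 = 0.085644.
Normalizing constant: 0.36·0.2379 + 0.28·0 + 0.36·0.172109 = 0.147603.
P(A | observation) = 0.085644 / 0.147603 = 0.580232.

0.580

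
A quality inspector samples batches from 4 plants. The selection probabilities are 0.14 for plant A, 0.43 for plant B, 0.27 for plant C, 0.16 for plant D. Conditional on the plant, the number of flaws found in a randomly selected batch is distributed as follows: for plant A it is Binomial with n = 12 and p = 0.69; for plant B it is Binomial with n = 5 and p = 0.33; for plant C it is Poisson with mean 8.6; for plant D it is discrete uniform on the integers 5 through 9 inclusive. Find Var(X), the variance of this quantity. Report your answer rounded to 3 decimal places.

Per component, A: μ=8.28, E[X²]=71.1252; B: μ=1.65, E[X²]=3.828; C: μ=8.6, E[X²]=82.56; D: μ=7, E[X²]=51.
E[X] = 0.14·8.28 + 0.43·1.65 + 0.27·8.6 + 0.16·7 = 5.3107.
E[X²] = 0.14·71.1252 + 0.43·3.828 + 0.27·82.56 + 0.16·51 = 42.0548.
Var(X) = E[X²] − (E[X])² = 42.0548 − 28.2035 = 13.8512.

13.851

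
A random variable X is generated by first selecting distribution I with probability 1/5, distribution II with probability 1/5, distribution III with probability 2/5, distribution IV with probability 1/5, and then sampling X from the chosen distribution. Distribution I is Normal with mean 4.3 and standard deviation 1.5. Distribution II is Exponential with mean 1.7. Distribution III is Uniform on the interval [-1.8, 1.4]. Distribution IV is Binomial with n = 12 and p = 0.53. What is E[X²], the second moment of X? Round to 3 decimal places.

14.349

For each component E[X²] = Var + (mean)², giving I: 20.74; II: 5.78; III: 0.893333; IV: 43.4388.
Overall E[X²] = 0.2·20.74 + 0.2·5.78 + 0.4·0.893333 + 0.2·43.4388 = 14.3491.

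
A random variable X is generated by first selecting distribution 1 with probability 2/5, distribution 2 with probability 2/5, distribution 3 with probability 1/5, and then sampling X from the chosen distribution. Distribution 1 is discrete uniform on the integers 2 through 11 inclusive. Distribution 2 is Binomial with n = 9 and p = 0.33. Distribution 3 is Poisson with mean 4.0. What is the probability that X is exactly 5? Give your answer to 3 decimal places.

0.111

Conditional on each component, P(X = 5): 1: 0.1; 2: 0.0993664; 3: 0.156293.
By total probability, P(X = 5) = 0.4·0.1 + 0.4·0.0993664 + 0.2·0.156293 = 0.111005.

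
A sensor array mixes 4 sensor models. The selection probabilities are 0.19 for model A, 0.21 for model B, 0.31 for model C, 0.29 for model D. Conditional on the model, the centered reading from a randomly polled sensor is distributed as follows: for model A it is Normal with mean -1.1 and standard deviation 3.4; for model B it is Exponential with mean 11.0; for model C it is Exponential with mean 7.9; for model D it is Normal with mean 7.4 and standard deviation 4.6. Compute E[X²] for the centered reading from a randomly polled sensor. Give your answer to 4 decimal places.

For each component E[X²] = Var + (mean)², giving A: 12.77; B: 242; C: 124.82; D: 75.92.
Overall E[X²] = 0.19·12.77 + 0.21·242 + 0.31·124.82 + 0.29·75.92 = 113.957.

113.9573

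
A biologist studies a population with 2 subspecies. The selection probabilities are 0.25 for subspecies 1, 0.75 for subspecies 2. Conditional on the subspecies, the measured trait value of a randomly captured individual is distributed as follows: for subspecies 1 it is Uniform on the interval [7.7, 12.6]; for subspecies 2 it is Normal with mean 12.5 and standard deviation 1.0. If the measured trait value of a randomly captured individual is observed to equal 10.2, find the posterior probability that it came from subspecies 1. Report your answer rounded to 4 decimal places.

0.7060

Likelihoods f(10.2 | ·): 1: 0.204082; 2: 0.028327.
Posterior ∝ prior × likelihood. Numerator for 1: 0.25·0.204082 = 0.0510204.
Normalizing constant: 0.25·0.204082 + 0.75·0.028327 = 0.0722657.
P(1 | observation) = 0.0510204 / 0.0722657 = 0.706012.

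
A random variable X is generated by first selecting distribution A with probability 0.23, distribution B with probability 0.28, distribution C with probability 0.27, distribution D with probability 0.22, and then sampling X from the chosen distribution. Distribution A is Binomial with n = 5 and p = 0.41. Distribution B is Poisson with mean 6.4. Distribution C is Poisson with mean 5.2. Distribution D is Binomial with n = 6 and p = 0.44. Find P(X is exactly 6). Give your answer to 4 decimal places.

0.0869

Conditional on each component, P(X = 6): A: 0; B: 0.158585; C: 0.15148; D: 0.00725631.
By total probability, P(X = 6) = 0.23·0 + 0.28·0.158585 + 0.27·0.15148 + 0.22·0.00725631 = 0.0868999.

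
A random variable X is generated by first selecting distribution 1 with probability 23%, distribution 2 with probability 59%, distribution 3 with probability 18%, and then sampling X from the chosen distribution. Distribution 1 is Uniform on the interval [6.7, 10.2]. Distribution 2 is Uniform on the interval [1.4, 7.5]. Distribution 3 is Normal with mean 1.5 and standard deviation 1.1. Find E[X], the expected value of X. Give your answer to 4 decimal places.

Component means — 1: 8.45; 2: 4.45; 3: 1.5.
E[X] = 0.23·8.45 + 0.59·4.45 + 0.18·1.5 = 4.839.

4.8390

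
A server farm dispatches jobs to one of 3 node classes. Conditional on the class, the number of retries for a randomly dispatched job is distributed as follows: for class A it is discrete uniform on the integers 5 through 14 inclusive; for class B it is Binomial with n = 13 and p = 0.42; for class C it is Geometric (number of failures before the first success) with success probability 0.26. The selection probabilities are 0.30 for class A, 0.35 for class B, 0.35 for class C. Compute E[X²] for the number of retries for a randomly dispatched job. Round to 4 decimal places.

47.7590

For each component E[X²] = Var + (mean)², giving A: 98.5; B: 32.9784; C: 19.0473.
Overall E[X²] = 0.3·98.5 + 0.35·32.9784 + 0.35·19.0473 = 47.759.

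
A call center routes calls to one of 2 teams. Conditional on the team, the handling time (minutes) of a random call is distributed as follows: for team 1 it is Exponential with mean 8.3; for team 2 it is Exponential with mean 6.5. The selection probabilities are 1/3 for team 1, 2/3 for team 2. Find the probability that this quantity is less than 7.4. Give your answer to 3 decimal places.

Conditional on each team, P(X < 7.4): 1: 0.589987; 2: 0.679689.
By total probability, P(X < 7.4) = 0.333333·0.589987 + 0.666667·0.679689 = 0.649788.

0.650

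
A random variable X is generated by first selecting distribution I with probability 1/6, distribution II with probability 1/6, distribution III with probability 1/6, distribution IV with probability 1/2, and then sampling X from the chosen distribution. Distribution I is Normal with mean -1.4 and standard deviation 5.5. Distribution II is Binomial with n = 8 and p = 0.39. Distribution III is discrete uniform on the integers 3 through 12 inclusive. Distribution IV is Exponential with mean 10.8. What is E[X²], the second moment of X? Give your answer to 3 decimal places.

For each component E[X²] = Var + (mean)², giving I: 32.21; II: 11.6376; III: 64.5; IV: 233.28.
Overall E[X²] = 0.166667·32.21 + 0.166667·11.6376 + 0.166667·64.5 + 0.5·233.28 = 134.698.

134.698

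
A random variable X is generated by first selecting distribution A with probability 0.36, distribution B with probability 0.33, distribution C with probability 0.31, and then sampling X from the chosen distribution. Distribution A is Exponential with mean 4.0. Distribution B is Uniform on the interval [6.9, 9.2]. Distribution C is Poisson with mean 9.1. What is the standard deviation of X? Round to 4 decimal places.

3.7001

Per component, A: μ=4, E[X²]=32; B: μ=8.05, E[X²]=65.2433; C: μ=9.1, E[X²]=91.91.
E[X] = 0.36·4 + 0.33·8.05 + 0.31·9.1 = 6.9175.
E[X²] = 0.36·32 + 0.33·65.2433 + 0.31·91.91 = 61.5424.
Var(X) = E[X²] − (E[X])² = 61.5424 − 47.8518 = 13.6906.
SD(X) = √13.6906 = 3.70008.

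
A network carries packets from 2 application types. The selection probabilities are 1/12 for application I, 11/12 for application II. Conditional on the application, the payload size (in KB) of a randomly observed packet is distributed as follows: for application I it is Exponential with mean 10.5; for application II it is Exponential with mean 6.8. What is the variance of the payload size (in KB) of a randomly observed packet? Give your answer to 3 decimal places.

52.620

Per component, I: μ=10.5, E[X²]=220.5; II: μ=6.8, E[X²]=92.48.
E[X] = 0.0833333·10.5 + 0.916667·6.8 = 7.10833.
E[X²] = 0.0833333·220.5 + 0.916667·92.48 = 103.148.
Var(X) = E[X²] − (E[X])² = 103.148 − 50.5284 = 52.6199.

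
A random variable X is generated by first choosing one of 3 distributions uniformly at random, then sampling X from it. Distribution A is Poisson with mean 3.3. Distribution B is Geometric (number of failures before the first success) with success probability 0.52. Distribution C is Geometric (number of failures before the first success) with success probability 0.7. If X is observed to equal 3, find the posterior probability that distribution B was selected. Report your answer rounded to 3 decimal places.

Likelihoods P(X=3 | ·): A: 0.220912; B: 0.0575078; C: 0.0189.
Posterior ∝ prior × likelihood. Numerator for B: 0.333333·0.0575078 = 0.0191693.
Normalizing constant: 0.333333·0.220912 + 0.333333·0.0575078 + 0.333333·0.0189 = 0.0991065.
P(B | observation) = 0.0191693 / 0.0991065 = 0.193421.

0.193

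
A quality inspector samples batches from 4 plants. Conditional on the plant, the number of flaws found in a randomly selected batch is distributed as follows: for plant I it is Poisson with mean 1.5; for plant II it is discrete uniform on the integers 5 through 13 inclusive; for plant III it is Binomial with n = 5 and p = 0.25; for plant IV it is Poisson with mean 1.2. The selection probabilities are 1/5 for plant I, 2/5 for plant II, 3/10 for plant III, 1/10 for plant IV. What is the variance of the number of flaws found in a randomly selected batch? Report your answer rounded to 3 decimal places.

Per component, I: μ=1.5, E[X²]=3.75; II: μ=9, E[X²]=87.6667; III: μ=1.25, E[X²]=2.5; IV: μ=1.2, E[X²]=2.64.
E[X] = 0.2·1.5 + 0.4·9 + 0.3·1.25 + 0.1·1.2 = 4.395.
E[X²] = 0.2·3.75 + 0.4·87.6667 + 0.3·2.5 + 0.1·2.64 = 36.8307.
Var(X) = E[X²] − (E[X])² = 36.8307 − 19.316 = 17.5146.

17.515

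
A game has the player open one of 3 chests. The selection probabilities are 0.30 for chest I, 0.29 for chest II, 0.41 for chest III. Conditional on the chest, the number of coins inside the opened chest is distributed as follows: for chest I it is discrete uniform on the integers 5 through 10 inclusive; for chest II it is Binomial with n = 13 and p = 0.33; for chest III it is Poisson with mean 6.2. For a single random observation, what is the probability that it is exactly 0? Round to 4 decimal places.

0.0024

Conditional on each chest, P(X = 0): I: 0; II: 0.00548242; III: 0.00202943.
By total probability, P(X = 0) = 0.3·0 + 0.29·0.00548242 + 0.41·0.00202943 = 0.00242197.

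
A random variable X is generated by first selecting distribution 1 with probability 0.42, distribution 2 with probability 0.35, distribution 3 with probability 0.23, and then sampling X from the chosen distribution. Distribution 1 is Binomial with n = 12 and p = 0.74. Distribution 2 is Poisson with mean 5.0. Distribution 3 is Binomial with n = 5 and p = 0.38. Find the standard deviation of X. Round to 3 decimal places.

3.269

Per component, 1: μ=8.88, E[X²]=81.1632; 2: μ=5, E[X²]=30; 3: μ=1.9, E[X²]=4.788.
E[X] = 0.42·8.88 + 0.35·5 + 0.23·1.9 = 5.9166.
E[X²] = 0.42·81.1632 + 0.35·30 + 0.23·4.788 = 45.6898.
Var(X) = E[X²] − (E[X])² = 45.6898 − 35.0062 = 10.6836.
SD(X) = √10.6836 = 3.26858.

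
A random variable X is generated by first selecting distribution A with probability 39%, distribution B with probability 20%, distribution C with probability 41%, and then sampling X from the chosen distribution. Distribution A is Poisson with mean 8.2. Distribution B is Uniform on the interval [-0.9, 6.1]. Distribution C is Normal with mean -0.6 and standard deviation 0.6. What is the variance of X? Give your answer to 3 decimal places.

Per component, A: μ=8.2, E[X²]=75.44; B: μ=2.6, E[X²]=10.8433; C: μ=-0.6, E[X²]=0.72.
E[X] = 0.39·8.2 + 0.2·2.6 + 0.41·-0.6 = 3.472.
E[X²] = 0.39·75.44 + 0.2·10.8433 + 0.41·0.72 = 31.8855.
Var(X) = E[X²] − (E[X])² = 31.8855 − 12.0548 = 19.8307.

19.831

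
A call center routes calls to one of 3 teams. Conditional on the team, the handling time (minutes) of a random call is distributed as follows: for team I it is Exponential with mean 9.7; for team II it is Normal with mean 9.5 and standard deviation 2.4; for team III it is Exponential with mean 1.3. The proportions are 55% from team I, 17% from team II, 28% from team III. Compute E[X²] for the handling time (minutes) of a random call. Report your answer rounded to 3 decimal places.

120.767

For each component E[X²] = Var + (mean)², giving I: 188.18; II: 96.01; III: 3.38.
Overall E[X²] = 0.55·188.18 + 0.17·96.01 + 0.28·3.38 = 120.767.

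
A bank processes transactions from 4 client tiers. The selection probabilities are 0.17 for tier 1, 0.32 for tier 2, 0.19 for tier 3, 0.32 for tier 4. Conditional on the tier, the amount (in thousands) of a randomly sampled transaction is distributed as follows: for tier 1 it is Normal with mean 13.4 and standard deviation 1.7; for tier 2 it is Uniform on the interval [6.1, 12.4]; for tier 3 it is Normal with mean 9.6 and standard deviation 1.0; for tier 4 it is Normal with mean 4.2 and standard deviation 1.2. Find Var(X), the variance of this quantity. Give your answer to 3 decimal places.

Per component, 1: μ=13.4, E[X²]=182.45; 2: μ=9.25, E[X²]=88.87; 3: μ=9.6, E[X²]=93.16; 4: μ=4.2, E[X²]=19.08.
E[X] = 0.17·13.4 + 0.32·9.25 + 0.19·9.6 + 0.32·4.2 = 8.406.
E[X²] = 0.17·182.45 + 0.32·88.87 + 0.19·93.16 + 0.32·19.08 = 83.2609.
Var(X) = E[X²] − (E[X])² = 83.2609 − 70.6608 = 12.6001.

12.600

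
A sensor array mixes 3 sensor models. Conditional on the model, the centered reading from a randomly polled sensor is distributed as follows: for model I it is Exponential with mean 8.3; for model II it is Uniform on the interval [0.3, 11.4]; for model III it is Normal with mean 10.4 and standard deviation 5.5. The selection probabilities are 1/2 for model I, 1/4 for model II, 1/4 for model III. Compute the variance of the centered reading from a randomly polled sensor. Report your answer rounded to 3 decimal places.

Per component, I: μ=8.3, E[X²]=137.78; II: μ=5.85, E[X²]=44.49; III: μ=10.4, E[X²]=138.41.
E[X] = 0.5·8.3 + 0.25·5.85 + 0.25·10.4 = 8.2125.
E[X²] = 0.5·137.78 + 0.25·44.49 + 0.25·138.41 = 114.615.
Var(X) = E[X²] − (E[X])² = 114.615 − 67.4452 = 47.1698.

47.170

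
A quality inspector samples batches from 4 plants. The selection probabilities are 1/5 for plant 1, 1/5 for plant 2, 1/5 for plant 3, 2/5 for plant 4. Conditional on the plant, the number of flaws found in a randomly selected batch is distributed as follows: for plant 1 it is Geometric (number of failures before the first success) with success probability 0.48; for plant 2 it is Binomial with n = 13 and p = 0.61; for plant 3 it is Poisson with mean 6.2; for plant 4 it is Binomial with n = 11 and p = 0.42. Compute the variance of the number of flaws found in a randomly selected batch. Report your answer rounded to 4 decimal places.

Per component, 1: μ=1.08333, E[X²]=3.43056; 2: μ=7.93, E[X²]=65.9776; 3: μ=6.2, E[X²]=44.64; 4: μ=4.62, E[X²]=24.024.
E[X] = 0.2·1.08333 + 0.2·7.93 + 0.2·6.2 + 0.4·4.62 = 4.89067.
E[X²] = 0.2·3.43056 + 0.2·65.9776 + 0.2·44.64 + 0.4·24.024 = 32.4192.
Var(X) = E[X²] − (E[X])² = 32.4192 − 23.9186 = 8.50061.

8.5006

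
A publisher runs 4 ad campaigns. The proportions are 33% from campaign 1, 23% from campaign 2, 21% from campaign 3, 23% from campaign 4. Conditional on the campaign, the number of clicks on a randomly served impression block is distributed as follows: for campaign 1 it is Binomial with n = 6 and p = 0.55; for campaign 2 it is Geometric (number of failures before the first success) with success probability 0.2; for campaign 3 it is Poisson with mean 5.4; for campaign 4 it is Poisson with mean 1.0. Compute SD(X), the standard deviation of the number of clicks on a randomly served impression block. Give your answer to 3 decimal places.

2.950

Per component, 1: μ=3.3, E[X²]=12.375; 2: μ=4, E[X²]=36; 3: μ=5.4, E[X²]=34.56; 4: μ=1, E[X²]=2.
E[X] = 0.33·3.3 + 0.23·4 + 0.21·5.4 + 0.23·1 = 3.373.
E[X²] = 0.33·12.375 + 0.23·36 + 0.21·34.56 + 0.23·2 = 20.0814.
Var(X) = E[X²] − (E[X])² = 20.0814 − 11.3771 = 8.70422.
SD(X) = √8.70422 = 2.95029.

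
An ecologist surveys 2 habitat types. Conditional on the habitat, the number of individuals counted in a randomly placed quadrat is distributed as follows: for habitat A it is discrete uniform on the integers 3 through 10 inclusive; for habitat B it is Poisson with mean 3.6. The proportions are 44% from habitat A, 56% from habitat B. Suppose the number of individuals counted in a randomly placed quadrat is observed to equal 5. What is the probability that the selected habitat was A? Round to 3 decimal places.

0.416

Likelihoods P(X=5 | ·): A: 0.125; B: 0.13768.
Posterior ∝ prior × likelihood. Numerator for A: 0.44·0.125 = 0.055.
Normalizing constant: 0.44·0.125 + 0.56·0.13768 = 0.132101.
P(A | observation) = 0.055 / 0.132101 = 0.416349.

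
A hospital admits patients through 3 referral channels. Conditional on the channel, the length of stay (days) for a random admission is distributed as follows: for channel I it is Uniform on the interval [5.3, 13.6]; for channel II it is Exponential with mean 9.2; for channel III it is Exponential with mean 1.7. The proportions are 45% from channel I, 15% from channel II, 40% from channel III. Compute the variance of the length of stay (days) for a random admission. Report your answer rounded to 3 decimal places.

Per component, I: μ=9.45, E[X²]=95.0433; II: μ=9.2, E[X²]=169.28; III: μ=1.7, E[X²]=5.78.
E[X] = 0.45·9.45 + 0.15·9.2 + 0.4·1.7 = 6.3125.
E[X²] = 0.45·95.0433 + 0.15·169.28 + 0.4·5.78 = 70.4735.
Var(X) = E[X²] − (E[X])² = 70.4735 − 39.8477 = 30.6258.

30.626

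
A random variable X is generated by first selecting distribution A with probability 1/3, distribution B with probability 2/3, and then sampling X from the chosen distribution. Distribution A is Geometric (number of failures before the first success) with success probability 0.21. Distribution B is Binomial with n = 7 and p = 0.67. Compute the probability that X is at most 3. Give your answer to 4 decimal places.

0.3156

Conditional on each component, P(X ≤ 3): A: 0.610499; B: 0.168214.
By total probability, P(X ≤ 3) = 0.333333·0.610499 + 0.666667·0.168214 = 0.315642.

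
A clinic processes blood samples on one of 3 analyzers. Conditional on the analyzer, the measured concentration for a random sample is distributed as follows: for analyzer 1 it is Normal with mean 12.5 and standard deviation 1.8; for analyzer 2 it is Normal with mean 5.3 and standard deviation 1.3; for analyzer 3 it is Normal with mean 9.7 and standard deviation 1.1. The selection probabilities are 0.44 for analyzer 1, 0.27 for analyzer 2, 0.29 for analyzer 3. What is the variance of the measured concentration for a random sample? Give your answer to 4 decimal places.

Per component, 1: μ=12.5, E[X²]=159.49; 2: μ=5.3, E[X²]=29.78; 3: μ=9.7, E[X²]=95.3.
E[X] = 0.44·12.5 + 0.27·5.3 + 0.29·9.7 = 9.744.
E[X²] = 0.44·159.49 + 0.27·29.78 + 0.29·95.3 = 105.853.
Var(X) = E[X²] − (E[X])² = 105.853 − 94.9455 = 10.9077.

10.9077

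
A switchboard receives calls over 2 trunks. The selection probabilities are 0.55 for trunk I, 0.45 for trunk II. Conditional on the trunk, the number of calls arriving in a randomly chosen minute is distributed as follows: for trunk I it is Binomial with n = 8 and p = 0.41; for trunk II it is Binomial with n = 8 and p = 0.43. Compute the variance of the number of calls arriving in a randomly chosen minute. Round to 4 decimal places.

1.9531

Per component, I: μ=3.28, E[X²]=12.6936; II: μ=3.44, E[X²]=13.7944.
E[X] = 0.55·3.28 + 0.45·3.44 = 3.352.
E[X²] = 0.55·12.6936 + 0.45·13.7944 = 13.189.
Var(X) = E[X²] − (E[X])² = 13.189 − 11.2359 = 1.95306.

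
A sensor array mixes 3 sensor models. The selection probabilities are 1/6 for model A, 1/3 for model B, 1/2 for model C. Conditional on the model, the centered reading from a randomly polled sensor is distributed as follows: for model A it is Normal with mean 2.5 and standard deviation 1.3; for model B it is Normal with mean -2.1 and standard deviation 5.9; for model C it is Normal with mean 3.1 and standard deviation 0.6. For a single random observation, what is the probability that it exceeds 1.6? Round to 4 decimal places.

0.7113

Conditional on each model, P(X > 1.6): A: 0.755628; B: 0.265291; C: 0.99379.
By total probability, P(X > 1.6) = 0.166667·0.755628 + 0.333333·0.265291 + 0.5·0.99379 = 0.711263.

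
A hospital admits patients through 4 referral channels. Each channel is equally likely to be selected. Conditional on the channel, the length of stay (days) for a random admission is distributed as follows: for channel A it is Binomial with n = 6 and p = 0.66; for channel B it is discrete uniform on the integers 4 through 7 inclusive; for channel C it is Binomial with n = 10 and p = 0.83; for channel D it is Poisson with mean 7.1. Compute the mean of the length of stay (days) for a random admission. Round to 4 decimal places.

6.2150

Component means — A: 3.96; B: 5.5; C: 8.3; D: 7.1.
E[X] = 0.25·3.96 + 0.25·5.5 + 0.25·8.3 + 0.25·7.1 = 6.215.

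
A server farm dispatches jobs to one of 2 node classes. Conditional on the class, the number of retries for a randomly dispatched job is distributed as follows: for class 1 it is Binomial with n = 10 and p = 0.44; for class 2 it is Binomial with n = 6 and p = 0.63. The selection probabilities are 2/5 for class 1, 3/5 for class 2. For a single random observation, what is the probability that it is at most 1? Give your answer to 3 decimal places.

Conditional on each class, P(X ≤ 1): 1: 0.0268642; 2: 0.0287777.
By total probability, P(X ≤ 1) = 0.4·0.0268642 + 0.6·0.0287777 = 0.0280123.

0.028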